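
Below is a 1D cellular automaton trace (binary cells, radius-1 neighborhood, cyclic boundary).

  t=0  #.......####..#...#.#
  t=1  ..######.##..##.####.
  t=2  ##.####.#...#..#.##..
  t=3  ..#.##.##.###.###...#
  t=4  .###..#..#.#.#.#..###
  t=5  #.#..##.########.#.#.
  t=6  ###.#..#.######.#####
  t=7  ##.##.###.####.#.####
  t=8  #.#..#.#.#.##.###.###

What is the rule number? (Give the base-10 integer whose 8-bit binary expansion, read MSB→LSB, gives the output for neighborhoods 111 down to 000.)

167

  ### -> #   bit 7 = 1  t=0,i=9
  ##. -> .   bit 6 = 0  t=0,i=0
  #.# -> #   bit 5 = 1  t=0,i=19
  #.. -> .   bit 4 = 0  t=0,i=1
  .## -> .   bit 3 = 0  t=0,i=8
  .#. -> #   bit 2 = 1  t=0,i=14
  ..# -> #   bit 1 = 1  t=0,i=7
  ... -> #   bit 0 = 1  t=0,i=2
  bits 10100111 = 167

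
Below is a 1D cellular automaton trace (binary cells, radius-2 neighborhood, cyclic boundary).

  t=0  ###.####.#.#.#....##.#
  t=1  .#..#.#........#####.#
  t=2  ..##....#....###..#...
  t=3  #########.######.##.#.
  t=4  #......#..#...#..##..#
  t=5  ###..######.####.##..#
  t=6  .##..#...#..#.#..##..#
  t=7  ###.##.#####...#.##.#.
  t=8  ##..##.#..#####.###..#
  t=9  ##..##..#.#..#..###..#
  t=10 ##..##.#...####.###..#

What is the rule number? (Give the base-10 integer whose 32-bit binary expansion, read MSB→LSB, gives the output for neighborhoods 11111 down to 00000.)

1372027614

  #####|.  b31=0 t=1,i=17
  ####.|#  b30=1 t=0,i=1
  ###.#|.  b29=0 t=0,i=2
  ###..|#  b28=1 t=2,i=15
  ##.##|.  b27=0 t=0,i=3
  ##.#.|.  b26=0 t=0,i=8
  ##..#|.  b25=0 t=2,i=16
  ##...|#  b24=1 t=2,i=4
  #.###|#  b23=1 t=0,i=4
  #.##.|#  b22=1 t=3,i=17
  #.#.#|.  b21=0 t=0,i=9
  #.#..|.  b20=0 t=0,i=13
  #..##|.  b19=0 t=4,i=16
  #..#.|#  b18=1 t=1,i=3
  #...#|#  b17=1 t=4,i=12
  #....|#  b16=1 t=0,i=15
  .####|.  b15=0 t=0,i=0
  .###.|#  b14=1 t=2,i=14
  .##.#|#  b13=1 t=0,i=19
  .##..|#  b12=1 t=2,i=3
  .#.##|#  b11=1 t=3,i=21
  .#.#.|.  b10=0 t=0,i=10
  .#..#|#  b9=1 t=1,i=2
  .#...|.  b8=0 t=0,i=14
  ..###|#  b7=1 t=1,i=15
  ..##.|#  b6=1 t=0,i=18
  ..#.#|.  b5=0 t=1,i=4
  ..#..|#  b4=1 t=2,i=8
  ...##|#  b3=1 t=0,i=17
  ...#.|#  b2=1 t=2,i=7
  ....#|#  b1=1 t=0,i=16
  .....|.  b0=0 t=1,i=9
  bits 01010001110001110111101011011110 = 1372027614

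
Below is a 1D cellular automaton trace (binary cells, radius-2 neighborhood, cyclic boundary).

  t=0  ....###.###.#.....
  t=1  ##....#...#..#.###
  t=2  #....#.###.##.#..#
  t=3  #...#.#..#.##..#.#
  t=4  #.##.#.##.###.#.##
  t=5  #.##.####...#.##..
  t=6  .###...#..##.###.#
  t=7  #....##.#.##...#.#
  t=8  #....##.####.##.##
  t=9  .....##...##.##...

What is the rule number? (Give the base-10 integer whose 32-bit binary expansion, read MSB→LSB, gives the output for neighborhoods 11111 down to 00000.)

3764797253

  nb #####: next=#  (t=1,i=17, bit31=1)
  nb ####.: next=#  (t=1,i=0, bit30=1)
  nb ###.#: next=#  (t=0,i=6, bit29=1)
  nb ###..: next=.  (t=1,i=1, bit28=0)
  nb ##.##: next=.  (t=0,i=7, bit27=0)
  nb ##.#.: next=.  (t=0,i=11, bit26=0)
  nb ##..#: next=.  (t=3,i=13, bit25=0)
  nb ##...: next=.  (t=1,i=2, bit24=0)
  nb #.###: next=.  (t=0,i=8, bit23=0)
  nb #.##.: next=#  (t=2,i=11, bit22=1)
  nb #.#.#: next=#  (t=4,i=5, bit21=1)
  nb #.#..: next=.  (t=0,i=12, bit20=0)
  nb #..##: next=.  (t=2,i=16, bit19=0)
  nb #..#.: next=#  (t=1,i=12, bit18=1)
  nb #...#: next=#  (t=1,i=8, bit17=1)
  nb #....: next=.  (t=0,i=14, bit16=0)
  nb .####: next=.  (t=1,i=16, bit15=0)
  nb .###.: next=.  (t=0,i=5, bit14=0)
  nb .##.#: next=#  (t=2,i=12, bit13=1)
  nb .##..: next=#  (t=2,i=0, bit12=1)
  nb .#.##: next=#  (t=1,i=14, bit11=1)
  nb .#.#.: next=#  (t=3,i=5, bit10=1)
  nb .#..#: next=#  (t=1,i=11, bit9=1)
  nb .#...: next=#  (t=0,i=13, bit8=1)
  nb ..###: next=.  (t=0,i=4, bit7=0)
  nb ..##.: next=#  (t=2,i=17, bit6=1)
  nb ..#.#: next=.  (t=1,i=13, bit5=0)
  nb ..#..: next=.  (t=1,i=6, bit4=0)
  nb ...##: next=.  (t=0,i=3, bit3=0)
  nb ...#.: next=#  (t=1,i=5, bit2=1)
  nb ....#: next=.  (t=0,i=2, bit1=0)
  nb .....: next=#  (t=0,i=0, bit0=1)
  bits 11100000011001100011111101000101 = 3764797253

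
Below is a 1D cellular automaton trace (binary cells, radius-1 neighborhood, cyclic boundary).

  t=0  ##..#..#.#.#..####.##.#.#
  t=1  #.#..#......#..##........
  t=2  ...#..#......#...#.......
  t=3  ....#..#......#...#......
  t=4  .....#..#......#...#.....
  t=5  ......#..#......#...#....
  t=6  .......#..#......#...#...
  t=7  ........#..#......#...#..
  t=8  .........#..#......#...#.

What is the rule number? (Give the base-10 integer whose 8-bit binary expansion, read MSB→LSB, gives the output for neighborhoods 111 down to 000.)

  ### -> #   bit 7 = 1  t=0,i=0
  ##. -> .   bit 6 = 0  t=0,i=1
  #.# -> .   bit 5 = 0  t=0,i=8
  #.. -> #   bit 4 = 1  t=0,i=2
  .## -> .   bit 3 = 0  t=0,i=14
  .#. -> .   bit 2 = 0  t=0,i=4
  ..# -> .   bit 1 = 0  t=0,i=3
  ... -> .   bit 0 = 0  t=1,i=7
  bits 10010000 = 144

144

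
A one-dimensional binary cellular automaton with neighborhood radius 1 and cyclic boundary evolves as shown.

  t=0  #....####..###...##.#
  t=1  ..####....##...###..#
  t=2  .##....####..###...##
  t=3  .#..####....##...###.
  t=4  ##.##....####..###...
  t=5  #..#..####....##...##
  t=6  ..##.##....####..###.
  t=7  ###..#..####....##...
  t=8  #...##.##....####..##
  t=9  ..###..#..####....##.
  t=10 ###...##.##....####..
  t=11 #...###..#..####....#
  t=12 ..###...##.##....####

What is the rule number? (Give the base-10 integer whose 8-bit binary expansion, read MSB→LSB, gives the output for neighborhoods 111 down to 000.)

  ###|.  b7=0 t=0,i=6
  ##.|.  b6=0 t=0,i=0
  #.#|.  b5=0 t=0,i=19
  #..|.  b4=0 t=0,i=1
  .##|#  b3=1 t=0,i=5
  .#.|#  b2=1 t=1,i=20
  ..#|#  b1=1 t=0,i=4
  ...|#  b0=1 t=0,i=2
  bits 00001111 = 15

15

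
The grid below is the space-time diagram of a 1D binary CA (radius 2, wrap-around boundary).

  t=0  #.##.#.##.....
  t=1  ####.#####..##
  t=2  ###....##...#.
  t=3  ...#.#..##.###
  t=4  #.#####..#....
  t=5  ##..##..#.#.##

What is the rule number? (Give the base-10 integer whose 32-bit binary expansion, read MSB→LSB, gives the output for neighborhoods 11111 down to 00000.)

3245621158

  ##### -> #   bit 31 = 1  t=1,i=0
  ####. -> #   bit 30 = 1  t=1,i=2
  ###.# -> .   bit 29 = 0  t=1,i=3
  ###.. -> .   bit 28 = 0  t=1,i=9
  ##.## -> .   bit 27 = 0  t=1,i=4
  ##.#. -> .   bit 26 = 0  t=0,i=4
  ##..# -> .   bit 25 = 0  t=1,i=10
  ##... -> #   bit 24 = 1  t=0,i=9
  #.### -> .   bit 23 = 0  t=1,i=5
  #.##. -> #   bit 22 = 1  t=0,i=2
  #.#.# -> #   bit 21 = 1  t=0,i=5
  #.#.. -> #   bit 20 = 1  t=3,i=5
  #..## -> .   bit 19 = 0  t=1,i=11
  #..#. -> #   bit 18 = 1  t=4,i=8
  #...# -> .   bit 17 = 0  t=2,i=10
  #.... -> .   bit 16 = 0  t=0,i=10
  .#### -> .   bit 15 = 0  t=1,i=6
  .###. -> .   bit 14 = 0  t=2,i=1
  .##.# -> #   bit 13 = 1  t=0,i=3
  .##.. -> #   bit 12 = 1  t=0,i=8
  .#.## -> #   bit 11 = 1  t=0,i=1
  .#.#. -> #   bit 10 = 1  t=3,i=4
  .#..# -> #   bit 9 = 1  t=3,i=6
  .#... -> #   bit 8 = 1  t=4,i=10
  ..### -> #   bit 7 = 1  t=1,i=12
  ..##. -> .   bit 6 = 0  t=2,i=7
  ..#.# -> #   bit 5 = 1  t=0,i=0
  ..#.. -> .   bit 4 = 0  t=4,i=9
  ...## -> .   bit 3 = 0  t=2,i=6
  ...#. -> #   bit 2 = 1  t=0,i=13
  ....# -> #   bit 1 = 1  t=0,i=12
  ..... -> .   bit 0 = 0  t=0,i=11
  bits 11000001011101000011111110100110 = 3245621158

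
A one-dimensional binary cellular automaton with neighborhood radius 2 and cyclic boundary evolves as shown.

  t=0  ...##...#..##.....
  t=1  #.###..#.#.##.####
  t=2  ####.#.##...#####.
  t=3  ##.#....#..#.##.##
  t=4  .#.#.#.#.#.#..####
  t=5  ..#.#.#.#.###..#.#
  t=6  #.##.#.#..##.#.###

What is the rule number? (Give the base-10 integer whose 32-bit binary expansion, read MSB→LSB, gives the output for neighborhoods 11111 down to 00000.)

  [31] ##### => #  t=1,i=16
  [30] ####. => .  t=1,i=17
  [29] ###.# => #  t=1,i=0
  [28] ###.. => .  t=1,i=4
  [27] ##.## => #  t=1,i=1
  [26] ##.#. => .  t=2,i=4
  [25] ##..# => #  t=1,i=5
  [24] ##... => .  t=0,i=5
  [23] #.### => #  t=1,i=2
  [22] #.##. => .  t=1,i=11
  [21] #.#.# => .  t=1,i=9
  [20] #.#.. => #  t=3,i=3
  [19] #..## => .  t=0,i=10
  [18] #..#. => .  t=1,i=6
  [17] #...# => .  t=0,i=6
  [16] #.... => #  t=0,i=14
  [15] .#### => #  t=1,i=15
  [14] .###. => #  t=1,i=3
  [13] .##.# => #  t=1,i=12
  [12] .##.. => #  t=0,i=4
  [11] .#.## => .  t=1,i=10
  [10] .#.#. => #  t=1,i=8
  [9] .#..# => #  t=0,i=9
  [8] .#... => .  t=3,i=4
  [7] ..### => .  t=2,i=12
  [6] ..##. => #  t=0,i=3
  [5] ..#.# => #  t=1,i=7
  [4] ..#.. => .  t=0,i=8
  [3] ...## => #  t=0,i=2
  [2] ...#. => #  t=0,i=7
  [1] ....# => .  t=0,i=1
  [0] ..... => #  t=0,i=0
  bits 10101010100100011111011001101101 = 2861692525

2861692525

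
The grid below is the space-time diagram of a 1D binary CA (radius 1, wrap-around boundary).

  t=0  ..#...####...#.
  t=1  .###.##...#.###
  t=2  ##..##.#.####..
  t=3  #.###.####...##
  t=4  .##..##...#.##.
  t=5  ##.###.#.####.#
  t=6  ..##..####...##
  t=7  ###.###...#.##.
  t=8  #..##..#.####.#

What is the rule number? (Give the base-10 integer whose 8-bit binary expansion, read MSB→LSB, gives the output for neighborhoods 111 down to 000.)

  [7] ### => .  t=0,i=7
  [6] ##. => .  t=0,i=9
  [5] #.# => #  t=1,i=0
  [4] #.. => #  t=0,i=3
  [3] .## => #  t=0,i=6
  [2] .#. => #  t=0,i=2
  [1] ..# => #  t=0,i=1
  [0] ... => .  t=0,i=0
  bits 00111110 = 62

62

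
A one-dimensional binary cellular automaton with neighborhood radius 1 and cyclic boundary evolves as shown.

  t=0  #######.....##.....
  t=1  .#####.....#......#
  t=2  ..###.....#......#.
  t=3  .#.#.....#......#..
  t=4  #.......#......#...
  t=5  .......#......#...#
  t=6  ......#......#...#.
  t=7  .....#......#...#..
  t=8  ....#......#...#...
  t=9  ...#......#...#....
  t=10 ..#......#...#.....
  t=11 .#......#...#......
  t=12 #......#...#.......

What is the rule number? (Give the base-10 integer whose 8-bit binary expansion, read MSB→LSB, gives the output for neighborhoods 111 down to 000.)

130

  ### -> #   bit 7 = 1  t=0,i=1
  ##. -> .   bit 6 = 0  t=0,i=6
  #.# -> .   bit 5 = 0  t=1,i=0
  #.. -> .   bit 4 = 0  t=0,i=7
  .## -> .   bit 3 = 0  t=0,i=0
  .#. -> .   bit 2 = 0  t=1,i=11
  ..# -> #   bit 1 = 1  t=0,i=11
  ... -> .   bit 0 = 0  t=0,i=8
  bits 10000010 = 130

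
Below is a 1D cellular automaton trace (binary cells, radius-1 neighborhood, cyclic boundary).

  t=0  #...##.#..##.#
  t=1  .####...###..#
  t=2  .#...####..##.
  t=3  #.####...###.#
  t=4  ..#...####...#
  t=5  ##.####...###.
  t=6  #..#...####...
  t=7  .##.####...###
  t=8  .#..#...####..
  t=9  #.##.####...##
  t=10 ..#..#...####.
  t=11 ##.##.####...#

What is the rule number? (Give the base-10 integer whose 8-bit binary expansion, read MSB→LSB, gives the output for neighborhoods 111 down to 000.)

27

  nb ###: next=.  (t=1,i=2, bit7=0)
  nb ##.: next=.  (t=0,i=0, bit6=0)
  nb #.#: next=.  (t=0,i=6, bit5=0)
  nb #..: next=#  (t=0,i=1, bit4=1)
  nb .##: next=#  (t=0,i=4, bit3=1)
  nb .#.: next=.  (t=0,i=7, bit2=0)
  nb ..#: next=#  (t=0,i=3, bit1=1)
  nb ...: next=#  (t=0,i=2, bit0=1)
  bits 00011011 = 27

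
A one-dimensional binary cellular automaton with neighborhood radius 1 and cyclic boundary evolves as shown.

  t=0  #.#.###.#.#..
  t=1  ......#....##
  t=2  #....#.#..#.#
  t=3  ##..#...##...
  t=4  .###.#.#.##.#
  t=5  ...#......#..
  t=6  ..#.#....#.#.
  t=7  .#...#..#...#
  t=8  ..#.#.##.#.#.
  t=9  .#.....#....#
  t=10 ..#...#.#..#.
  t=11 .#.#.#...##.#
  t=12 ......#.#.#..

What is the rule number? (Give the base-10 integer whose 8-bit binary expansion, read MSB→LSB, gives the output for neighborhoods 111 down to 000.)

  nb ###: next=.  (t=0,i=5, bit7=0)
  nb ##.: next=#  (t=0,i=6, bit6=1)
  nb #.#: next=.  (t=0,i=1, bit5=0)
  nb #..: next=#  (t=0,i=11, bit4=1)
  nb .##: next=.  (t=0,i=4, bit3=0)
  nb .#.: next=.  (t=0,i=0, bit2=0)
  nb ..#: next=#  (t=0,i=12, bit1=1)
  nb ...: next=.  (t=1,i=1, bit0=0)
  bits 01010010 = 82

82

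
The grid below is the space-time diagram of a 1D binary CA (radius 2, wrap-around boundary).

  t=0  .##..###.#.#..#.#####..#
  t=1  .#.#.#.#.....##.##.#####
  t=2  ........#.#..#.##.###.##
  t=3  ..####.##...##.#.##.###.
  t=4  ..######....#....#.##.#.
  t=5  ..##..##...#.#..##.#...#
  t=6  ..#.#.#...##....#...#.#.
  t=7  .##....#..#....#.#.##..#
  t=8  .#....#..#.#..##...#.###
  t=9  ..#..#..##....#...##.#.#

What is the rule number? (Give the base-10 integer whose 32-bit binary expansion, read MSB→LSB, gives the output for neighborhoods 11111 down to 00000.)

  ##### -> .   bit 31 = 0  t=0,i=18
  ####. -> #   bit 30 = 1  t=0,i=19
  ###.# -> #   bit 29 = 1  t=0,i=7
  ###.. -> #   bit 28 = 1  t=0,i=20
  ##.## -> #   bit 27 = 1  t=1,i=15
  ##.#. -> .   bit 26 = 0  t=0,i=8
  ##..# -> #   bit 25 = 1  t=0,i=3
  ##... -> .   bit 24 = 0  t=2,i=0
  #.### -> #   bit 23 = 1  t=0,i=16
  #.##. -> #   bit 22 = 1  t=0,i=1
  #.#.# -> .   bit 21 = 0  t=0,i=9
  #.#.. -> .   bit 20 = 0  t=0,i=11
  #..## -> .   bit 19 = 0  t=0,i=4
  #..#. -> #   bit 18 = 1  t=0,i=13
  #...# -> .   bit 17 = 0  t=3,i=0
  #.... -> .   bit 16 = 0  t=1,i=9
  .#### -> #   bit 15 = 1  t=0,i=17
  .###. -> .   bit 14 = 0  t=0,i=6
  .##.# -> .   bit 13 = 0  t=1,i=14
  .##.. -> .   bit 12 = 0  t=0,i=2
  .#.## -> .   bit 11 = 0  t=0,i=0
  .#.#. -> .   bit 10 = 0  t=0,i=10
  .#..# -> .   bit 9 = 0  t=0,i=12
  .#... -> #   bit 8 = 1  t=1,i=8
  ..### -> #   bit 7 = 1  t=0,i=5
  ..##. -> #   bit 6 = 1  t=1,i=13
  ..#.# -> #   bit 5 = 1  t=0,i=14
  ..#.. -> .   bit 4 = 0  t=4,i=12
  ...## -> .   bit 3 = 0  t=1,i=12
  ...#. -> #   bit 2 = 1  t=2,i=7
  ....# -> .   bit 1 = 0  t=1,i=11
  ..... -> #   bit 0 = 1  t=1,i=10
  bits 01111010110001001000000111100101 = 2059698661

2059698661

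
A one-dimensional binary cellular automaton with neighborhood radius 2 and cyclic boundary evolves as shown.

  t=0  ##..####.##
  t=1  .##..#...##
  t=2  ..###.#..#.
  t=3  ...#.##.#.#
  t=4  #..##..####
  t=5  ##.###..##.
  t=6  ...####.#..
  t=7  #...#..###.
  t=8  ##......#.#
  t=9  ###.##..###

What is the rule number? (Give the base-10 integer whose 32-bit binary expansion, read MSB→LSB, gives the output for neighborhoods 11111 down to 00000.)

  #####|#  b31=1 t=4,i=9
  ####.|.  b30=0 t=0,i=0
  ###.#|.  b29=0 t=0,i=7
  ###..|#  b28=1 t=0,i=1
  ##.##|.  b27=0 t=0,i=8
  ##.#.|#  b26=1 t=2,i=5
  ##..#|#  b25=1 t=0,i=2
  ##...|#  b24=1 t=8,i=2
  #.###|#  b23=1 t=0,i=9
  #.##.|.  b22=0 t=1,i=1
  #.#.#|#  b21=1 t=3,i=8
  #.#..|#  b20=1 t=2,i=6
  #..##|.  b19=0 t=0,i=3
  #..#.|#  b18=1 t=1,i=4
  #...#|.  b17=0 t=1,i=7
  #....|.  b16=0 t=6,i=10
  .####|#  b15=1 t=0,i=5
  .###.|#  b14=1 t=2,i=3
  .##.#|.  b13=0 t=1,i=10
  .##..|#  b12=1 t=1,i=2
  .#.##|#  b11=1 t=3,i=4
  .#.#.|#  b10=1 t=3,i=9
  .#..#|.  b9=0 t=2,i=7
  .#...|#  b8=1 t=1,i=6
  ..###|.  b7=0 t=0,i=4
  ..##.|#  b6=1 t=1,i=9
  ..#.#|#  b5=1 t=3,i=3
  ..#..|.  b4=0 t=1,i=5
  ...##|.  b3=0 t=1,i=8
  ...#.|.  b2=0 t=3,i=2
  ....#|.  b1=0 t=6,i=1
  .....|#  b0=1 t=6,i=0
  bits 10010111101101001101110101100001 = 2545212769

2545212769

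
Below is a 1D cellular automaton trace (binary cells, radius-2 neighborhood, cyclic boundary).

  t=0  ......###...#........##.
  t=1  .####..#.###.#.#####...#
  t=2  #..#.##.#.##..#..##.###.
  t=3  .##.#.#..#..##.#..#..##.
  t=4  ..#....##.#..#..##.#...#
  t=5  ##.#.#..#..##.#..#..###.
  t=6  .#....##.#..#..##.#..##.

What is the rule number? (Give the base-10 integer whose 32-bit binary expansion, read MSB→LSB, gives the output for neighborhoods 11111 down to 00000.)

  #####|#  b31=1 t=1,i=17
  ####.|#  b30=1 t=1,i=3
  ###.#|#  b29=1 t=1,i=11
  ###..|.  b28=0 t=0,i=8
  ##.##|.  b27=0 t=2,i=19
  ##.#.|.  b26=0 t=1,i=12
  ##..#|#  b25=1 t=1,i=5
  ##...|#  b24=1 t=0,i=9
  #.###|.  b23=0 t=1,i=1
  #.##.|.  b22=0 t=2,i=5
  #.#.#|.  b21=0 t=1,i=13
  #.#..|.  b20=0 t=2,i=0
  #..##|.  b19=0 t=2,i=16
  #..#.|#  b18=1 t=1,i=6
  #...#|#  b17=1 t=0,i=10
  #....|.  b16=0 t=0,i=0
  .####|.  b15=0 t=1,i=2
  .###.|#  b14=1 t=0,i=7
  .##.#|#  b13=1 t=2,i=6
  .##..|.  b12=0 t=0,i=22
  .#.##|#  b11=1 t=1,i=0
  .#.#.|.  b10=0 t=3,i=5
  .#..#|#  b9=1 t=2,i=1
  .#...|#  b8=1 t=0,i=13
  ..###|.  b7=0 t=0,i=6
  ..##.|.  b6=0 t=0,i=21
  ..#.#|.  b5=0 t=1,i=7
  ..#..|.  b4=0 t=0,i=12
  ...##|.  b3=0 t=0,i=5
  ...#.|#  b2=1 t=0,i=11
  ....#|#  b1=1 t=0,i=4
  .....|#  b0=1 t=0,i=1
  bits 11100011000001100110101100000111 = 3808848647

3808848647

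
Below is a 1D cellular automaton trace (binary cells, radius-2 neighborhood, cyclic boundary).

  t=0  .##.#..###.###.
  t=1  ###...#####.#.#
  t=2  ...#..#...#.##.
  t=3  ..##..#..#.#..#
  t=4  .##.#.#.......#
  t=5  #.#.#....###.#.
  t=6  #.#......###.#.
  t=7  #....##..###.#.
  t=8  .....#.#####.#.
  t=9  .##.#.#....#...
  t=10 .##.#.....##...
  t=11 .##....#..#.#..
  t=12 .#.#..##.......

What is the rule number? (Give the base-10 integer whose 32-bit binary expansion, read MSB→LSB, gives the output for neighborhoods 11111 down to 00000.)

  ##### -> .   bit 31 = 0  t=1,i=8
  ####. -> .   bit 30 = 0  t=1,i=1
  ###.# -> #   bit 29 = 1  t=0,i=9
  ###.. -> .   bit 28 = 0  t=0,i=13
  ##.## -> #   bit 27 = 1  t=0,i=10
  ##.#. -> .   bit 26 = 0  t=0,i=3
  ##..# -> #   bit 25 = 1  t=0,i=14
  ##... -> #   bit 24 = 1  t=1,i=3
  #.### -> .   bit 23 = 0  t=0,i=11
  #.##. -> .   bit 22 = 0  t=2,i=12
  #.#.# -> #   bit 21 = 1  t=1,i=12
  #.#.. -> .   bit 20 = 0  t=0,i=4
  #..## -> #   bit 19 = 1  t=0,i=0
  #..#. -> .   bit 18 = 0  t=2,i=5
  #...# -> .   bit 17 = 0  t=1,i=4
  #.... -> .   bit 16 = 0  t=2,i=0
  .#### -> .   bit 15 = 0  t=1,i=0
  .###. -> #   bit 14 = 1  t=0,i=8
  .##.# -> #   bit 13 = 1  t=0,i=2
  .##.. -> .   bit 12 = 0  t=2,i=13
  .#.## -> #   bit 11 = 1  t=1,i=13
  .#.#. -> .   bit 10 = 0  t=3,i=10
  .#..# -> .   bit 9 = 0  t=0,i=5
  .#... -> .   bit 8 = 0  t=2,i=7
  ..### -> #   bit 7 = 1  t=0,i=7
  ..##. -> #   bit 6 = 1  t=0,i=1
  ..#.# -> .   bit 5 = 0  t=2,i=10
  ..#.. -> #   bit 4 = 1  t=2,i=3
  ...## -> .   bit 3 = 0  t=1,i=5
  ...#. -> #   bit 2 = 1  t=2,i=2
  ....# -> .   bit 1 = 0  t=2,i=1
  ..... -> #   bit 0 = 1  t=4,i=9
  bits 00101011001010000110100011010101 = 724068565

724068565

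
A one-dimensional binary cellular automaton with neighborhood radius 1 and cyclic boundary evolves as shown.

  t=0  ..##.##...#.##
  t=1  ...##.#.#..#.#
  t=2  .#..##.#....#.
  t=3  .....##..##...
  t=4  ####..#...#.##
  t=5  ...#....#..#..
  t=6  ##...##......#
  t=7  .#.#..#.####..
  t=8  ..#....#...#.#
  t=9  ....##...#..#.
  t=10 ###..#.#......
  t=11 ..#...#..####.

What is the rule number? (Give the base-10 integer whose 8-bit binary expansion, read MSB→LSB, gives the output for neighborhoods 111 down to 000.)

97

  ###|.  b7=0 t=4,i=0
  ##.|#  b6=1 t=0,i=3
  #.#|#  b5=1 t=0,i=4
  #..|.  b4=0 t=0,i=0
  .##|.  b3=0 t=0,i=2
  .#.|.  b2=0 t=0,i=10
  ..#|.  b1=0 t=0,i=1
  ...|#  b0=1 t=0,i=8
  bits 01100001 = 97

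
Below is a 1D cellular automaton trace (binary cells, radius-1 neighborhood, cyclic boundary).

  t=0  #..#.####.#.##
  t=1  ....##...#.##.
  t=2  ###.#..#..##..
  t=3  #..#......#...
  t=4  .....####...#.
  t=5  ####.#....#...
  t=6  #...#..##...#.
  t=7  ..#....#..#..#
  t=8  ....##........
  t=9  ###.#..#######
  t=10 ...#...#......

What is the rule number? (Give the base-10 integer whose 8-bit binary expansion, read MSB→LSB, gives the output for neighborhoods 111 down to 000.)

41

  [7] ### => .  t=0,i=6
  [6] ##. => .  t=0,i=0
  [5] #.# => #  t=0,i=4
  [4] #.. => .  t=0,i=1
  [3] .## => #  t=0,i=5
  [2] .#. => .  t=0,i=3
  [1] ..# => .  t=0,i=2
  [0] ... => #  t=1,i=0
  bits 00101001 = 41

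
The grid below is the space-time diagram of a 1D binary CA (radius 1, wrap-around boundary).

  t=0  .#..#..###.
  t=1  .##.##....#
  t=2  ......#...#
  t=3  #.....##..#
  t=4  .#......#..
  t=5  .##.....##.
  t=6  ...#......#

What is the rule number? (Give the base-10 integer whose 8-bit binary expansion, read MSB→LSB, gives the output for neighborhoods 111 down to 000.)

20

  ### -> .   bit 7 = 0  t=0,i=8
  ##. -> .   bit 6 = 0  t=0,i=9
  #.# -> .   bit 5 = 0  t=1,i=0
  #.. -> #   bit 4 = 1  t=0,i=2
  .## -> .   bit 3 = 0  t=0,i=7
  .#. -> #   bit 2 = 1  t=0,i=1
  ..# -> .   bit 1 = 0  t=0,i=0
  ... -> .   bit 0 = 0  t=1,i=7
  bits 00010100 = 20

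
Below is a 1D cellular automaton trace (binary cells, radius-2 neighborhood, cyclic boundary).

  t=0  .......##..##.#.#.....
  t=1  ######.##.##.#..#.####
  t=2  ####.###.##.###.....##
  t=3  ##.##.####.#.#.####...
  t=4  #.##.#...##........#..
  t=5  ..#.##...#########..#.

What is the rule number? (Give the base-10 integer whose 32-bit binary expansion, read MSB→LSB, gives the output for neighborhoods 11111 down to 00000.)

  nb #####: next=#  (t=1,i=0, bit31=1)
  nb ####.: next=.  (t=1,i=4, bit30=0)
  nb ###.#: next=#  (t=1,i=5, bit29=1)
  nb ###..: next=.  (t=2,i=14, bit28=0)
  nb ##.##: next=#  (t=1,i=6, bit27=1)
  nb ##.#.: next=#  (t=0,i=13, bit26=1)
  nb ##..#: next=.  (t=0,i=9, bit25=0)
  nb ##...: next=#  (t=2,i=15, bit24=1)
  nb #.###: next=.  (t=1,i=18, bit23=0)
  nb #.##.: next=#  (t=1,i=7, bit22=1)
  nb #.#.#: next=.  (t=0,i=14, bit21=0)
  nb #.#..: next=#  (t=0,i=16, bit20=1)
  nb #..##: next=#  (t=0,i=10, bit19=1)
  nb #..#.: next=.  (t=1,i=15, bit18=0)
  nb #...#: next=.  (t=3,i=20, bit17=0)
  nb #....: next=#  (t=0,i=18, bit16=1)
  nb .####: next=.  (t=1,i=19, bit15=0)
  nb .###.: next=#  (t=2,i=6, bit14=1)
  nb .##.#: next=.  (t=0,i=12, bit13=0)
  nb .##..: next=#  (t=0,i=8, bit12=1)
  nb .#.##: next=.  (t=1,i=17, bit11=0)
  nb .#.#.: next=.  (t=0,i=15, bit10=0)
  nb .#..#: next=#  (t=1,i=14, bit9=1)
  nb .#...: next=.  (t=0,i=17, bit8=0)
  nb ..###: next=.  (t=2,i=20, bit7=0)
  nb ..##.: next=#  (t=0,i=7, bit6=1)
  nb ..#.#: next=.  (t=1,i=16, bit5=0)
  nb ..#..: next=.  (t=4,i=19, bit4=0)
  nb ...##: next=.  (t=0,i=6, bit3=0)
  nb ...#.: next=.  (t=4,i=18, bit2=0)
  nb ....#: next=#  (t=0,i=5, bit1=1)
  nb .....: next=#  (t=0,i=0, bit0=1)
  bits 10101101010110010101001001000011 = 2908312131

2908312131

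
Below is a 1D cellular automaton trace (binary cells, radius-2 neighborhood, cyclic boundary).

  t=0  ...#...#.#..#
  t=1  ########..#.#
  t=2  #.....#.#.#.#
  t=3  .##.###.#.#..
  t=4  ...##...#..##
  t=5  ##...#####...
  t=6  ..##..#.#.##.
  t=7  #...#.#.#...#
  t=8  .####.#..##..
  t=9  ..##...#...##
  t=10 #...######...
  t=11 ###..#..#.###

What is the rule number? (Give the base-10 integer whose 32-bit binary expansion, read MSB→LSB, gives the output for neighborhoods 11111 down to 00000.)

  #####|.  b31=0 t=1,i=1
  ####.|#  b30=1 t=1,i=6
  ###.#|.  b29=0 t=3,i=6
  ###..|.  b28=0 t=1,i=7
  ##.##|#  b27=1 t=3,i=3
  ##.#.|.  b26=0 t=3,i=7
  ##..#|#  b25=1 t=1,i=8
  ##...|#  b24=1 t=2,i=1
  #.###|#  b23=1 t=1,i=12
  #.##.|.  b22=0 t=2,i=12
  #.#.#|#  b21=1 t=2,i=8
  #.#..|.  b20=0 t=0,i=9
  #..##|.  b19=0 t=4,i=10
  #..#.|.  b18=0 t=0,i=11
  #...#|#  b17=1 t=0,i=1
  #....|#  b16=1 t=2,i=2
  .####|#  b15=1 t=1,i=0
  .###.|.  b14=0 t=3,i=5
  .##.#|.  b13=0 t=3,i=2
  .##..|.  b12=0 t=2,i=0
  .#.##|.  b11=0 t=1,i=11
  .#.#.|.  b10=0 t=0,i=8
  .#..#|#  b9=1 t=0,i=10
  .#...|#  b8=1 t=0,i=0
  ..###|.  b7=0 t=5,i=5
  ..##.|.  b6=0 t=3,i=1
  ..#.#|#  b5=1 t=0,i=7
  ..#..|#  b4=1 t=0,i=3
  ...##|.  b3=0 t=3,i=0
  ...#.|#  b2=1 t=0,i=2
  ....#|#  b1=1 t=2,i=4
  .....|.  b0=0 t=2,i=3
  bits 01001011101000111000001100110110 = 1269007158

1269007158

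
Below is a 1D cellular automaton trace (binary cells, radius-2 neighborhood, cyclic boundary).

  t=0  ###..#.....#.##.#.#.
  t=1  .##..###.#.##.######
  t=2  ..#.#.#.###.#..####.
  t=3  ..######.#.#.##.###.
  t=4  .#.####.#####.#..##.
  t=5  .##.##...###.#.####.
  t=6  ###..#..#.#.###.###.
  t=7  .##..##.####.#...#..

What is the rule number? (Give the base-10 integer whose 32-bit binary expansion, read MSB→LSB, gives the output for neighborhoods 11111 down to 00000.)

3559522170

  ##### -> #   bit 31 = 1  t=1,i=16
  ####. -> #   bit 30 = 1  t=1,i=18
  ###.# -> .   bit 29 = 0  t=1,i=7
  ###.. -> #   bit 28 = 1  t=0,i=2
  ##.## -> .   bit 27 = 0  t=1,i=0
  ##.#. -> #   bit 26 = 1  t=0,i=15
  ##..# -> .   bit 25 = 0  t=0,i=3
  ##... -> .   bit 24 = 0  t=2,i=19
  #.### -> .   bit 23 = 0  t=0,i=0
  #.##. -> .   bit 22 = 0  t=0,i=13
  #.#.# -> #   bit 21 = 1  t=0,i=16
  #.#.. -> .   bit 20 = 0  t=2,i=12
  #..## -> #   bit 19 = 1  t=1,i=4
  #..#. -> .   bit 18 = 0  t=0,i=4
  #...# -> .   bit 17 = 0  t=2,i=0
  #.... -> #   bit 16 = 1  t=0,i=7
  .#### -> #   bit 15 = 1  t=1,i=15
  .###. -> #   bit 14 = 1  t=0,i=1
  .##.# -> #   bit 13 = 1  t=0,i=14
  .##.. -> #   bit 12 = 1  t=1,i=2
  .#.## -> #   bit 11 = 1  t=0,i=12
  .#.#. -> #   bit 10 = 1  t=0,i=17
  .#..# -> #   bit 9 = 1  t=2,i=13
  .#... -> #   bit 8 = 1  t=0,i=6
  ..### -> .   bit 7 = 0  t=1,i=5
  ..##. -> #   bit 6 = 1  t=4,i=17
  ..#.# -> #   bit 5 = 1  t=0,i=11
  ..#.. -> #   bit 4 = 1  t=0,i=5
  ...## -> #   bit 3 = 1  t=3,i=1
  ...#. -> .   bit 2 = 0  t=0,i=10
  ....# -> #   bit 1 = 1  t=0,i=9
  ..... -> .   bit 0 = 0  t=0,i=8
  bits 11010100001010011111111101111010 = 3559522170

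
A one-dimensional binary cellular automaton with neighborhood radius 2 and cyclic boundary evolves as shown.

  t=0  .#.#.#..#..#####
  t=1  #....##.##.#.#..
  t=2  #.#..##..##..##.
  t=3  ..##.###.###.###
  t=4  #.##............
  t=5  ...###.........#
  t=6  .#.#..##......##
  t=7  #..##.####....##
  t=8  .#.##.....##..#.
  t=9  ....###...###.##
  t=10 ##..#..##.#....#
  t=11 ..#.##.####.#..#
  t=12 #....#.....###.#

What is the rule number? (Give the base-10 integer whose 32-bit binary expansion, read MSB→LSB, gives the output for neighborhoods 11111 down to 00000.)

  nb #####: next=#  (t=0,i=13, bit31=1)
  nb ####.: next=.  (t=0,i=14, bit30=0)
  nb ###.#: next=.  (t=0,i=15, bit29=0)
  nb ###..: next=.  (t=3,i=15, bit28=0)
  nb ##.##: next=.  (t=1,i=7, bit27=0)
  nb ##.#.: next=#  (t=0,i=0, bit26=1)
  nb ##..#: next=#  (t=2,i=7, bit25=1)
  nb ##...: next=#  (t=4,i=4, bit24=1)
  nb #.###: next=.  (t=3,i=5, bit23=0)
  nb #.##.: next=.  (t=1,i=8, bit22=0)
  nb #.#.#: next=.  (t=0,i=1, bit21=0)
  nb #.#..: next=#  (t=0,i=5, bit20=1)
  nb #..##: next=.  (t=0,i=10, bit19=0)
  nb #..#.: next=.  (t=0,i=7, bit18=0)
  nb #...#: next=#  (t=5,i=1, bit17=1)
  nb #....: next=#  (t=1,i=2, bit16=1)
  nb .####: next=.  (t=0,i=12, bit15=0)
  nb .###.: next=.  (t=3,i=6, bit14=0)
  nb .##.#: next=#  (t=1,i=6, bit13=1)
  nb .##..: next=#  (t=2,i=6, bit12=1)
  nb .#.##: next=.  (t=4,i=1, bit11=0)
  nb .#.#.: next=.  (t=0,i=2, bit10=0)
  nb .#..#: next=#  (t=0,i=6, bit9=1)
  nb .#...: next=.  (t=1,i=1, bit8=0)
  nb ..###: next=#  (t=0,i=11, bit7=1)
  nb ..##.: next=#  (t=1,i=5, bit6=1)
  nb ..#.#: next=.  (t=4,i=0, bit5=0)
  nb ..#..: next=#  (t=0,i=8, bit4=1)
  nb ...##: next=.  (t=1,i=4, bit3=0)
  nb ...#.: next=#  (t=4,i=15, bit2=1)
  nb ....#: next=.  (t=1,i=3, bit1=0)
  nb .....: next=.  (t=4,i=6, bit0=0)
  bits 10000111000100110011001011010100 = 2266182356

2266182356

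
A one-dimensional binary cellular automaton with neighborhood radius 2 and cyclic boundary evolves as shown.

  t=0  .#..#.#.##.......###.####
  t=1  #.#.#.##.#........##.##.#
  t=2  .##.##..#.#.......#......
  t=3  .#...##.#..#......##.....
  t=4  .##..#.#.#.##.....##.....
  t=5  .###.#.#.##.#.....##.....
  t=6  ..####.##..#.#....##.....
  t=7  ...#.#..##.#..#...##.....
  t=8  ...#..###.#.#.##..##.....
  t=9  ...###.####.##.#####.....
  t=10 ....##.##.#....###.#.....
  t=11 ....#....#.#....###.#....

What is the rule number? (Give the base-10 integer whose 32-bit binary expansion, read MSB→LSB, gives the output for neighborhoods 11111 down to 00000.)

  ##### -> #   bit 31 = 1  t=9,i=17
  ####. -> .   bit 30 = 0  t=0,i=23
  ###.# -> #   bit 29 = 1  t=0,i=19
  ###.. -> #   bit 28 = 1  t=9,i=19
  ##.## -> .   bit 27 = 0  t=0,i=20
  ##.#. -> #   bit 26 = 1  t=0,i=0
  ##..# -> #   bit 25 = 1  t=2,i=6
  ##... -> .   bit 24 = 0  t=0,i=10
  #.### -> #   bit 23 = 1  t=0,i=21
  #.##. -> .   bit 22 = 0  t=0,i=8
  #.#.# -> #   bit 21 = 1  t=0,i=6
  #.#.. -> .   bit 20 = 0  t=0,i=1
  #..## -> #   bit 19 = 1  t=7,i=7
  #..#. -> .   bit 18 = 0  t=0,i=3
  #...# -> .   bit 17 = 0  t=3,i=3
  #.... -> .   bit 16 = 0  t=0,i=11
  .#### -> #   bit 15 = 1  t=0,i=22
  .###. -> #   bit 14 = 1  t=0,i=18
  .##.# -> .   bit 13 = 0  t=1,i=0
  .##.. -> #   bit 12 = 1  t=0,i=9
  .#.## -> #   bit 11 = 1  t=0,i=7
  .#.#. -> .   bit 10 = 0  t=0,i=5
  .#..# -> #   bit 9 = 1  t=0,i=2
  .#... -> #   bit 8 = 1  t=1,i=10
  ..### -> .   bit 7 = 0  t=0,i=17
  ..##. -> #   bit 6 = 1  t=1,i=18
  ..#.# -> #   bit 5 = 1  t=0,i=4
  ..#.. -> #   bit 4 = 1  t=2,i=18
  ...## -> .   bit 3 = 0  t=0,i=16
  ...#. -> .   bit 2 = 0  t=2,i=17
  ....# -> .   bit 1 = 0  t=0,i=15
  ..... -> .   bit 0 = 0  t=0,i=12
  bits 10110110101010001101101101110000 = 3064519536

3064519536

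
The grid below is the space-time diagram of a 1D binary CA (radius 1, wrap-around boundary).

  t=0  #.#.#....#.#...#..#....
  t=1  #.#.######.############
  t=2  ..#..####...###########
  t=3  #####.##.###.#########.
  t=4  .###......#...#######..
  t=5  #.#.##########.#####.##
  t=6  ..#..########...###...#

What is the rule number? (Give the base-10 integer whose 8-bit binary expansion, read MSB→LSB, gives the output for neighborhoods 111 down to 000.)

  [7] ### => #  t=1,i=5
  [6] ##. => .  t=1,i=0
  [5] #.# => .  t=0,i=1
  [4] #.. => #  t=0,i=5
  [3] .## => .  t=1,i=4
  [2] .#. => #  t=0,i=0
  [1] ..# => #  t=0,i=8
  [0] ... => #  t=0,i=6
  bits 10010111 = 151

151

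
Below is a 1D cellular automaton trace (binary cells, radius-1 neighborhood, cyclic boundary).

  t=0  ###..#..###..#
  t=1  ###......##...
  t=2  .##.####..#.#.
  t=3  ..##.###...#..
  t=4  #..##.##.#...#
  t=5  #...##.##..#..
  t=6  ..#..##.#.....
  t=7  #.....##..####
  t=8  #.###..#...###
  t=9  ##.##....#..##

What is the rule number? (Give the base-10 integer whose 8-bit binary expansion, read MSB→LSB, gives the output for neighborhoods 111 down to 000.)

225

  [7] ### => #  t=0,i=0
  [6] ##. => #  t=0,i=2
  [5] #.# => #  t=2,i=3
  [4] #.. => .  t=0,i=3
  [3] .## => .  t=0,i=8
  [2] .#. => .  t=0,i=5
  [1] ..# => .  t=0,i=4
  [0] ... => #  t=1,i=4
  bits 11100001 = 225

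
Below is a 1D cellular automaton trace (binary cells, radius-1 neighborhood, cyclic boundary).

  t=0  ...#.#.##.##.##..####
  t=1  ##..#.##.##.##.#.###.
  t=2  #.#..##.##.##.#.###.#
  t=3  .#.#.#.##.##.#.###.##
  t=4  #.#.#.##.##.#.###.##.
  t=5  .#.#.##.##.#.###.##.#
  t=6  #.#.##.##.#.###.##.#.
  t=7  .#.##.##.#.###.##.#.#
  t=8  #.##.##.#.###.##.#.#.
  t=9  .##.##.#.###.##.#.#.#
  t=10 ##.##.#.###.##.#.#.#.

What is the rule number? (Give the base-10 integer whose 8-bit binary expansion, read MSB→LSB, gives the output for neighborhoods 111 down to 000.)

185

  nb ###: next=#  (t=0,i=18, bit7=1)
  nb ##.: next=.  (t=0,i=8, bit6=0)
  nb #.#: next=#  (t=0,i=4, bit5=1)
  nb #..: next=#  (t=0,i=0, bit4=1)
  nb .##: next=#  (t=0,i=7, bit3=1)
  nb .#.: next=.  (t=0,i=3, bit2=0)
  nb ..#: next=.  (t=0,i=2, bit1=0)
  nb ...: next=#  (t=0,i=1, bit0=1)
  bits 10111001 = 185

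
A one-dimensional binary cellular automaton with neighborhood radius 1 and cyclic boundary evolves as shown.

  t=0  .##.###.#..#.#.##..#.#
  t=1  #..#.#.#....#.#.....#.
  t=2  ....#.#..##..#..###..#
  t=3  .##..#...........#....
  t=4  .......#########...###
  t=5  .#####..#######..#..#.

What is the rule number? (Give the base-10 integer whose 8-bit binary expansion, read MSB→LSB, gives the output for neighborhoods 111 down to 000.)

  ###|#  b7=1 t=0,i=5
  ##.|.  b6=0 t=0,i=2
  #.#|#  b5=1 t=0,i=0
  #..|.  b4=0 t=0,i=9
  .##|.  b3=0 t=0,i=1
  .#.|.  b2=0 t=0,i=8
  ..#|.  b1=0 t=0,i=10
  ...|#  b0=1 t=1,i=9
  bits 10100001 = 161

161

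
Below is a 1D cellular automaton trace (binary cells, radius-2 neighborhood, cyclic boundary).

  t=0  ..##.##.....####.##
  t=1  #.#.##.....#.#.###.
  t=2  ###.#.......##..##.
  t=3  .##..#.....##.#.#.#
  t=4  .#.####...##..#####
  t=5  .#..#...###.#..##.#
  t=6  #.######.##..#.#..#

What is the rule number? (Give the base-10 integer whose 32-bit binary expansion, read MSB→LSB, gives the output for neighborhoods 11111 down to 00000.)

2858862424

  ##### -> #   bit 31 = 1  t=4,i=16
  ####. -> .   bit 30 = 0  t=0,i=14
  ###.# -> #   bit 29 = 1  t=0,i=15
  ###.. -> .   bit 28 = 0  t=4,i=6
  ##.## -> #   bit 27 = 1  t=0,i=4
  ##.#. -> .   bit 26 = 0  t=1,i=18
  ##..# -> #   bit 25 = 1  t=0,i=0
  ##... -> .   bit 24 = 0  t=0,i=7
  #.### -> .   bit 23 = 0  t=1,i=15
  #.##. -> #   bit 22 = 1  t=0,i=5
  #.#.# -> #   bit 21 = 1  t=1,i=0
  #.#.. -> .   bit 20 = 0  t=2,i=4
  #..## -> .   bit 19 = 0  t=0,i=1
  #..#. -> #   bit 18 = 1  t=3,i=4
  #...# -> #   bit 17 = 1  t=4,i=8
  #.... -> .   bit 16 = 0  t=0,i=8
  .#### -> #   bit 15 = 1  t=0,i=13
  .###. -> #   bit 14 = 1  t=1,i=16
  .##.# -> .   bit 13 = 0  t=0,i=3
  .##.. -> .   bit 12 = 0  t=0,i=6
  .#.## -> .   bit 11 = 0  t=1,i=3
  .#.#. -> #   bit 10 = 1  t=1,i=1
  .#..# -> #   bit 9 = 1  t=5,i=2
  .#... -> #   bit 8 = 1  t=2,i=5
  ..### -> .   bit 7 = 0  t=0,i=12
  ..##. -> #   bit 6 = 1  t=0,i=2
  ..#.# -> .   bit 5 = 0  t=1,i=11
  ..#.. -> #   bit 4 = 1  t=3,i=5
  ...## -> #   bit 3 = 1  t=0,i=11
  ...#. -> .   bit 2 = 0  t=1,i=10
  ....# -> .   bit 1 = 0  t=0,i=10
  ..... -> .   bit 0 = 0  t=0,i=9
  bits 10101010011001101100011101011000 = 2858862424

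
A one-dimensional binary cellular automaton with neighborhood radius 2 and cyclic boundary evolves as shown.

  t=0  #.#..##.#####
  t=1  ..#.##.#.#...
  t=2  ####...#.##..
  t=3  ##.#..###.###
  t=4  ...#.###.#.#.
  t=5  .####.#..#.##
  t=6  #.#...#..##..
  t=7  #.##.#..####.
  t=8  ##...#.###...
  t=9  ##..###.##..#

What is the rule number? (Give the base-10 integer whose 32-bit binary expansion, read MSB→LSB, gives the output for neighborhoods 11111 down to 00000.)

439933422

  ##### -> .   bit 31 = 0  t=0,i=10
  ####. -> .   bit 30 = 0  t=0,i=12
  ###.# -> .   bit 29 = 0  t=0,i=0
  ###.. -> #   bit 28 = 1  t=2,i=3
  ##.## -> #   bit 27 = 1  t=0,i=7
  ##.#. -> .   bit 26 = 0  t=0,i=1
  ##..# -> #   bit 25 = 1  t=2,i=11
  ##... -> .   bit 24 = 0  t=2,i=4
  #.### -> .   bit 23 = 0  t=0,i=8
  #.##. -> .   bit 22 = 0  t=1,i=4
  #.#.# -> #   bit 21 = 1  t=1,i=7
  #.#.. -> #   bit 20 = 1  t=0,i=2
  #..## -> #   bit 19 = 1  t=0,i=4
  #..#. -> .   bit 18 = 0  t=5,i=8
  #...# -> .   bit 17 = 0  t=2,i=5
  #.... -> .   bit 16 = 0  t=1,i=11
  .#### -> #   bit 15 = 1  t=0,i=9
  .###. -> #   bit 14 = 1  t=3,i=7
  .##.# -> .   bit 13 = 0  t=0,i=6
  .##.. -> #   bit 12 = 1  t=2,i=10
  .#.## -> #   bit 11 = 1  t=1,i=3
  .#.#. -> .   bit 10 = 0  t=1,i=8
  .#..# -> .   bit 9 = 0  t=0,i=3
  .#... -> #   bit 8 = 1  t=1,i=10
  ..### -> #   bit 7 = 1  t=2,i=0
  ..##. -> #   bit 6 = 1  t=0,i=5
  ..#.# -> #   bit 5 = 1  t=1,i=2
  ..#.. -> .   bit 4 = 0  t=6,i=6
  ...## -> #   bit 3 = 1  t=8,i=12
  ...#. -> #   bit 2 = 1  t=1,i=1
  ....# -> #   bit 1 = 1  t=1,i=0
  ..... -> .   bit 0 = 0  t=1,i=12
  bits 00011010001110001101100111101110 = 439933422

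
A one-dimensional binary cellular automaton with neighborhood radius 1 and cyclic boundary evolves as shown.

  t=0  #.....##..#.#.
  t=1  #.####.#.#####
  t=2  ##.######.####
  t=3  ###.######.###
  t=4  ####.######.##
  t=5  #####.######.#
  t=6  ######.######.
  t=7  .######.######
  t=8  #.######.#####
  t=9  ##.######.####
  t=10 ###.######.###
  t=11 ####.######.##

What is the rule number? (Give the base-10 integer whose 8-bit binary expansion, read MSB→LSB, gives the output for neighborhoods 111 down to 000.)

231

  nb ###: next=#  (t=1,i=3, bit7=1)
  nb ##.: next=#  (t=0,i=7, bit6=1)
  nb #.#: next=#  (t=0,i=11, bit5=1)
  nb #..: next=.  (t=0,i=1, bit4=0)
  nb .##: next=.  (t=0,i=6, bit3=0)
  nb .#.: next=#  (t=0,i=0, bit2=1)
  nb ..#: next=#  (t=0,i=5, bit1=1)
  nb ...: next=#  (t=0,i=2, bit0=1)
  bits 11100111 = 231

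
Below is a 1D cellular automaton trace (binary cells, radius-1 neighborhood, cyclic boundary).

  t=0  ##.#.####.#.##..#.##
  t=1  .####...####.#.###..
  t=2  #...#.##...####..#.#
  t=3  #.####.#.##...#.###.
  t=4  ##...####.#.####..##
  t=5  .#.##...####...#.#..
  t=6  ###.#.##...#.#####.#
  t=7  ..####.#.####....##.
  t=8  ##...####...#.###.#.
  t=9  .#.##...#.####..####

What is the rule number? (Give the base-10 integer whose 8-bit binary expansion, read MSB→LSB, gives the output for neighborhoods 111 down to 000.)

103

  ###|.  b7=0 t=0,i=0
  ##.|#  b6=1 t=0,i=1
  #.#|#  b5=1 t=0,i=2
  #..|.  b4=0 t=0,i=14
  .##|.  b3=0 t=0,i=5
  .#.|#  b2=1 t=0,i=3
  ..#|#  b1=1 t=0,i=15
  ...|#  b0=1 t=1,i=6
  bits 01100111 = 103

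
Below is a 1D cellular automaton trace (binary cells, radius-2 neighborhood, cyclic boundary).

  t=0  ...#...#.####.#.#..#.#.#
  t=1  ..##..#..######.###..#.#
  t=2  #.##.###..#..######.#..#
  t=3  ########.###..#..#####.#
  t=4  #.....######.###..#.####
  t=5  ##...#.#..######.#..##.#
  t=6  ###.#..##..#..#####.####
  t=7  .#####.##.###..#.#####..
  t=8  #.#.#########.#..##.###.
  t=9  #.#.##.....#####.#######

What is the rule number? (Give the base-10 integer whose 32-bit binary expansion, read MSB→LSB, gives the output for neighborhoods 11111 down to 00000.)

2113204828

  ##### -> .   bit 31 = 0  t=1,i=11
  ####. -> #   bit 30 = 1  t=0,i=11
  ###.# -> #   bit 29 = 1  t=0,i=12
  ###.. -> #   bit 28 = 1  t=1,i=18
  ##.## -> #   bit 27 = 1  t=1,i=15
  ##.#. -> #   bit 26 = 1  t=0,i=13
  ##..# -> .   bit 25 = 0  t=1,i=4
  ##... -> #   bit 24 = 1  t=4,i=1
  #.### -> #   bit 23 = 1  t=0,i=9
  #.##. -> #   bit 22 = 1  t=2,i=2
  #.#.# -> #   bit 21 = 1  t=0,i=14
  #.#.. -> #   bit 20 = 1  t=0,i=16
  #..## -> .   bit 19 = 0  t=1,i=1
  #..#. -> #   bit 18 = 1  t=0,i=18
  #...# -> .   bit 17 = 0  t=0,i=1
  #.... -> .   bit 16 = 0  t=4,i=2
  .#### -> #   bit 15 = 1  t=0,i=10
  .###. -> #   bit 14 = 1  t=1,i=17
  .##.# -> #   bit 13 = 1  t=2,i=0
  .##.. -> #   bit 12 = 1  t=1,i=3
  .#.## -> .   bit 11 = 0  t=0,i=8
  .#.#. -> .   bit 10 = 0  t=0,i=15
  .#..# -> #   bit 9 = 1  t=0,i=17
  .#... -> .   bit 8 = 0  t=0,i=0
  ..### -> .   bit 7 = 0  t=1,i=9
  ..##. -> #   bit 6 = 1  t=1,i=2
  ..#.# -> .   bit 5 = 0  t=0,i=7
  ..#.. -> #   bit 4 = 1  t=0,i=3
  ...## -> #   bit 3 = 1  t=4,i=5
  ...#. -> #   bit 2 = 1  t=0,i=2
  ....# -> .   bit 1 = 0  t=4,i=4
  ..... -> .   bit 0 = 0  t=4,i=3
  bits 01111101111101001111001001011100 = 2113204828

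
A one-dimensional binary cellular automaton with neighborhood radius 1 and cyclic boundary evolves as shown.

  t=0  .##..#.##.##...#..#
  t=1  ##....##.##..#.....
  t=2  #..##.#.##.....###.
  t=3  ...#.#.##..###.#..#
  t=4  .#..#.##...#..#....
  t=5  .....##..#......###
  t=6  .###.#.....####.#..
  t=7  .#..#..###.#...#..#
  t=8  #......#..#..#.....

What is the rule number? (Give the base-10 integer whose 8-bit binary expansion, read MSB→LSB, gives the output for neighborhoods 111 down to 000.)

  ###|.  b7=0 t=2,i=16
  ##.|.  b6=0 t=0,i=2
  #.#|#  b5=1 t=0,i=0
  #..|.  b4=0 t=0,i=3
  .##|#  b3=1 t=0,i=1
  .#.|.  b2=0 t=0,i=5
  ..#|.  b1=0 t=0,i=4
  ...|#  b0=1 t=0,i=13
  bits 00101001 = 41

41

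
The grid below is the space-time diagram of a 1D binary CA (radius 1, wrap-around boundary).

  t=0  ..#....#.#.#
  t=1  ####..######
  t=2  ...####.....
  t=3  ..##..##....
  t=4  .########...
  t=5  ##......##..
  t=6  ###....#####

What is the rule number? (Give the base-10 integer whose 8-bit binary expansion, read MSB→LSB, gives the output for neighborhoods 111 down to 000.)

  ###|.  b7=0 t=1,i=0
  ##.|#  b6=1 t=1,i=3
  #.#|#  b5=1 t=0,i=8
  #..|#  b4=1 t=0,i=0
  .##|#  b3=1 t=1,i=6
  .#.|#  b2=1 t=0,i=2
  ..#|#  b1=1 t=0,i=1
  ...|.  b0=0 t=0,i=4
  bits 01111110 = 126

126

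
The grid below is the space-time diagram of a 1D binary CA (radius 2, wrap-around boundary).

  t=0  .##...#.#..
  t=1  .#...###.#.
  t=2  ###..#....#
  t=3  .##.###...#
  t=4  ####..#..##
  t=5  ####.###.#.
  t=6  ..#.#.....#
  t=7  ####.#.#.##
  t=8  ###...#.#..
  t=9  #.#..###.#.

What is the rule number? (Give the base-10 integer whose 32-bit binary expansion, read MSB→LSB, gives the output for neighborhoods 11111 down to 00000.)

3628347381

  ##### -> #   bit 31 = 1  t=4,i=0
  ####. -> #   bit 30 = 1  t=2,i=1
  ###.# -> .   bit 29 = 0  t=1,i=7
  ###.. -> #   bit 28 = 1  t=2,i=2
  ##.## -> #   bit 27 = 1  t=3,i=3
  ##.#. -> .   bit 26 = 0  t=1,i=8
  ##..# -> .   bit 25 = 0  t=2,i=3
  ##... -> .   bit 24 = 0  t=0,i=3
  #.### -> .   bit 23 = 0  t=3,i=4
  #.##. -> #   bit 22 = 1  t=3,i=1
  #.#.# -> .   bit 21 = 0  t=5,i=9
  #.#.. -> .   bit 20 = 0  t=0,i=8
  #..## -> .   bit 19 = 0  t=4,i=8
  #..#. -> #   bit 18 = 1  t=1,i=0
  #...# -> .   bit 17 = 0  t=0,i=4
  #.... -> .   bit 16 = 0  t=2,i=7
  .#### -> .   bit 15 = 0  t=2,i=0
  .###. -> .   bit 14 = 0  t=1,i=6
  .##.# -> #   bit 13 = 1  t=3,i=2
  .##.. -> .   bit 12 = 0  t=0,i=2
  .#.## -> #   bit 11 = 1  t=3,i=0
  .#.#. -> #   bit 10 = 1  t=0,i=7
  .#..# -> #   bit 9 = 1  t=1,i=10
  .#... -> #   bit 8 = 1  t=0,i=9
  ..### -> #   bit 7 = 1  t=1,i=5
  ..##. -> #   bit 6 = 1  t=0,i=1
  ..#.# -> #   bit 5 = 1  t=0,i=6
  ..#.. -> #   bit 4 = 1  t=1,i=1
  ...## -> .   bit 3 = 0  t=0,i=0
  ...#. -> #   bit 2 = 1  t=0,i=5
  ....# -> .   bit 1 = 0  t=2,i=8
  ..... -> #   bit 0 = 1  t=6,i=7
  bits 11011000010001000010111111110101 = 3628347381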